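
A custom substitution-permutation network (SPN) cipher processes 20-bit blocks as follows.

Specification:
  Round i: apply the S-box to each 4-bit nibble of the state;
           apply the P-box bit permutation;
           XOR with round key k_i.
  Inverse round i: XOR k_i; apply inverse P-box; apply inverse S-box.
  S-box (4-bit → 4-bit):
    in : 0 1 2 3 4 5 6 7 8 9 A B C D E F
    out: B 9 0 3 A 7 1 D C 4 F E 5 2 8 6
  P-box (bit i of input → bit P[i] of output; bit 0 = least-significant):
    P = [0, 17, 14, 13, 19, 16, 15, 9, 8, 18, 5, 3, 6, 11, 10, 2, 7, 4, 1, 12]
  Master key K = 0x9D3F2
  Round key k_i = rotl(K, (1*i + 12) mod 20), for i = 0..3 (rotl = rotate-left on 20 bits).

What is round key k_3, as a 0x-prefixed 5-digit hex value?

0x94E9F

K = 0x9D3F2
k_0 = rotl(K, (1*0+12) mod 20) = rotl(K, 12) = 0xF29D3
k_1 = rotl(K, (1*1+12) mod 20) = rotl(K, 13) = 0xE53A7
k_2 = rotl(K, (1*2+12) mod 20) = rotl(K, 14) = 0xCA74F
k_3 = rotl(K, (1*3+12) mod 20) = rotl(K, 15) = 0x94E9F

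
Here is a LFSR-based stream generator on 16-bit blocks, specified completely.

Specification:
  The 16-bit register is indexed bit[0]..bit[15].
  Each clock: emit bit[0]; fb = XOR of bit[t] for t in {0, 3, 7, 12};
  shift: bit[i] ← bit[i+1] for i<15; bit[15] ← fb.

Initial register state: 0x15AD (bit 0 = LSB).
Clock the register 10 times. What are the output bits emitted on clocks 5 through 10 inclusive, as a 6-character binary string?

010110

reg_0 = 0x15AD
clock 1: out=1, reg = 0x0AD6
clock 2: out=0, reg = 0x856B
clock 3: out=1, reg = 0x42B5
clock 4: out=1, reg = 0x215A
clock 5: out=0, reg = 0x90AD
clock 6: out=1, reg = 0x4856
clock 7: out=0, reg = 0x242B
clock 8: out=1, reg = 0x1215
clock 9: out=1, reg = 0x090A
clock 10: out=0, reg = 0x8485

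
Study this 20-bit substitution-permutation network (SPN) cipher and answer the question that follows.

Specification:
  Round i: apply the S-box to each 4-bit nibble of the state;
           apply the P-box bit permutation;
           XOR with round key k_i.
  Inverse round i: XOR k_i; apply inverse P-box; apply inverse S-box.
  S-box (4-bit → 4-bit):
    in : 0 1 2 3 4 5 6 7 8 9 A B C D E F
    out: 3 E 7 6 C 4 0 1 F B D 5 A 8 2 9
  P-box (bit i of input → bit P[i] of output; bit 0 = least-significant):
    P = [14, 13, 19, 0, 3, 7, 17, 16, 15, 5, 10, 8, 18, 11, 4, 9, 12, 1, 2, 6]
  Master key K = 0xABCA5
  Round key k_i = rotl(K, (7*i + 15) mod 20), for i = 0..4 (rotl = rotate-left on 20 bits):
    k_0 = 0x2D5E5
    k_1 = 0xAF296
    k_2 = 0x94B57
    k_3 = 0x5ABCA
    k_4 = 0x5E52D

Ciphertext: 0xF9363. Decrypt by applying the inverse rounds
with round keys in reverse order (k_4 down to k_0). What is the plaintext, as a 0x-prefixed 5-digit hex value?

s_0 = ciphertext = 0xF9363
s_1 = InvRound(s_0, k_4) = 0x8D5B2
s_2 = InvRound(s_1, k_3) = 0xF83F2
s_3 = InvRound(s_2, k_2) = 0x5003F
s_4 = InvRound(s_3, k_1) = 0x7F088
s_5 = InvRound(s_4, k_0) = 0x471FC

0x471FC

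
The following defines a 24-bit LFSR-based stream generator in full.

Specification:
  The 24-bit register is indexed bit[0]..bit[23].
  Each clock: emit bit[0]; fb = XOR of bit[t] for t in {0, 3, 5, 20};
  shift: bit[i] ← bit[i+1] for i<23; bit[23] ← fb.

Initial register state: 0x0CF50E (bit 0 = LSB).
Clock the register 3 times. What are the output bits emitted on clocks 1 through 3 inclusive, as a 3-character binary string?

011

reg_0 = 0x0CF50E
clock 1: out=0, reg = 0x867A87
clock 2: out=1, reg = 0xC33D43
clock 3: out=1, reg = 0xE19EA1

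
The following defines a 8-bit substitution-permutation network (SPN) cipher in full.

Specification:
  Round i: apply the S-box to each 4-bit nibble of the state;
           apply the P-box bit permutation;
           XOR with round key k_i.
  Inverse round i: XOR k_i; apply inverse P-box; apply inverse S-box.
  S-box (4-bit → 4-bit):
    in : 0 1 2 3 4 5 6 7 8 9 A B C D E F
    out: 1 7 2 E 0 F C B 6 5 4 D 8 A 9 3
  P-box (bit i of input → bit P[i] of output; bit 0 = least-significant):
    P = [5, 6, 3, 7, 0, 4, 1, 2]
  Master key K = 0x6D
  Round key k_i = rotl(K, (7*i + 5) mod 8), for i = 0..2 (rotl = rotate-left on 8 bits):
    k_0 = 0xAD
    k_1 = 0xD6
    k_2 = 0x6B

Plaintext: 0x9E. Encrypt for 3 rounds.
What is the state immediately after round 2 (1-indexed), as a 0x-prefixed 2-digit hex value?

s_0 = plaintext = 0x9E
s_1 = Round(s_0, k_0) = 0x0E
s_2 = Round(s_1, k_1) = 0x77
s_3 = Round(s_2, k_2) = 0x9E

0x77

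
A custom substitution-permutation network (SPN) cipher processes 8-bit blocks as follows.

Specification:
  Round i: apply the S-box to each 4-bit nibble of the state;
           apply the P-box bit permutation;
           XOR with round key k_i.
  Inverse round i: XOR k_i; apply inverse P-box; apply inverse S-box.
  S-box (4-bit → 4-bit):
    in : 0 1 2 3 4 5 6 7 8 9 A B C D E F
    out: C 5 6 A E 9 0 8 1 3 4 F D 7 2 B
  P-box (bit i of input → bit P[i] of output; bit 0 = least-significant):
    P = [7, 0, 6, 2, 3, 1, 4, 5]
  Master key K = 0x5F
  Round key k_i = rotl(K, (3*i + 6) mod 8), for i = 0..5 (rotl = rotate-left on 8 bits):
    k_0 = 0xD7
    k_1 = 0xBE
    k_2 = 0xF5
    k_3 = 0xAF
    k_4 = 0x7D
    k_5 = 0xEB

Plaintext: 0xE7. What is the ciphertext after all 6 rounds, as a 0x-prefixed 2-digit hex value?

s_0 = plaintext = 0xE7
s_1 = Round(s_0, k_0) = 0xD1
s_2 = Round(s_1, k_1) = 0x64
s_3 = Round(s_2, k_2) = 0xB0
s_4 = Round(s_3, k_3) = 0xD1
s_5 = Round(s_4, k_4) = 0xA7
s_6 = Round(s_5, k_5) = 0xFF

0xFF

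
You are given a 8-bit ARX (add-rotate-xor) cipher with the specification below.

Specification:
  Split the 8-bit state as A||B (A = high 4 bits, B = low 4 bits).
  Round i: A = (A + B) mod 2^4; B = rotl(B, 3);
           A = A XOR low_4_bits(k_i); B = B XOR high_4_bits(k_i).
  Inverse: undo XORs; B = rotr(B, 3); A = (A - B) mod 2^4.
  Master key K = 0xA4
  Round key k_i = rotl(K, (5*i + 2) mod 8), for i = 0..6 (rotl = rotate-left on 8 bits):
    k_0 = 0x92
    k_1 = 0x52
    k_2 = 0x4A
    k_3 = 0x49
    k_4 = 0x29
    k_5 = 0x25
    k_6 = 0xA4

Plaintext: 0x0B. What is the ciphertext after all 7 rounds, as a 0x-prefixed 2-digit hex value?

0x74

s_0 = plaintext = 0x0B
s_1 = Round(s_0, k_0) = 0x94
s_2 = Round(s_1, k_1) = 0xF7
s_3 = Round(s_2, k_2) = 0xCF
s_4 = Round(s_3, k_3) = 0x2B
s_5 = Round(s_4, k_4) = 0x4F
s_6 = Round(s_5, k_5) = 0x6D
s_7 = Round(s_6, k_6) = 0x74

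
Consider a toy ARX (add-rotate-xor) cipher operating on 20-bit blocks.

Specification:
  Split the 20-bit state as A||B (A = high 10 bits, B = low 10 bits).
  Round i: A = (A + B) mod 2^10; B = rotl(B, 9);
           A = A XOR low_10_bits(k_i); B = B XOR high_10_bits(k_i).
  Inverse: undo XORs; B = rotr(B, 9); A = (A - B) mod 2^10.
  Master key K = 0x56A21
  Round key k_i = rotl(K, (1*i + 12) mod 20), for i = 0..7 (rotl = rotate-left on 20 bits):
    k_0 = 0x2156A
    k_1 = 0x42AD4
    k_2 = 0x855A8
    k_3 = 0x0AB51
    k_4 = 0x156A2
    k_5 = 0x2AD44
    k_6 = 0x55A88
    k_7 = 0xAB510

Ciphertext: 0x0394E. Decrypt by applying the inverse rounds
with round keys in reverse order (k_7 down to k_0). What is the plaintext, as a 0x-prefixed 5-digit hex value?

0xF1395

s_0 = ciphertext = 0x0394E
s_1 = InvRound(s_0, k_7) = 0x55FC7
s_2 = InvRound(s_1, k_6) = 0xAF123
s_3 = InvRound(s_2, k_5) = 0x3A310
s_4 = InvRound(s_3, k_4) = 0xEFE8B
s_5 = InvRound(s_4, k_3) = 0xEAD43
s_6 = InvRound(s_5, k_2) = 0xD5AAD
s_7 = InvRound(s_6, k_1) = 0x8CF4F
s_8 = InvRound(s_7, k_0) = 0xF1395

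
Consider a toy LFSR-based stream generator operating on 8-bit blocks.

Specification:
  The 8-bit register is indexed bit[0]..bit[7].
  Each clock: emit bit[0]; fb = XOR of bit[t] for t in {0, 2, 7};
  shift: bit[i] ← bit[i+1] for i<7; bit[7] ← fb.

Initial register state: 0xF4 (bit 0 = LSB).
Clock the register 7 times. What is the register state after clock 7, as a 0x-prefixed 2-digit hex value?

0x71

reg_0 = 0xF4
clock 1: out=0, reg = 0x7A
clock 2: out=0, reg = 0x3D
clock 3: out=1, reg = 0x1E
clock 4: out=0, reg = 0x8F
clock 5: out=1, reg = 0xC7
clock 6: out=1, reg = 0xE3
clock 7: out=1, reg = 0x71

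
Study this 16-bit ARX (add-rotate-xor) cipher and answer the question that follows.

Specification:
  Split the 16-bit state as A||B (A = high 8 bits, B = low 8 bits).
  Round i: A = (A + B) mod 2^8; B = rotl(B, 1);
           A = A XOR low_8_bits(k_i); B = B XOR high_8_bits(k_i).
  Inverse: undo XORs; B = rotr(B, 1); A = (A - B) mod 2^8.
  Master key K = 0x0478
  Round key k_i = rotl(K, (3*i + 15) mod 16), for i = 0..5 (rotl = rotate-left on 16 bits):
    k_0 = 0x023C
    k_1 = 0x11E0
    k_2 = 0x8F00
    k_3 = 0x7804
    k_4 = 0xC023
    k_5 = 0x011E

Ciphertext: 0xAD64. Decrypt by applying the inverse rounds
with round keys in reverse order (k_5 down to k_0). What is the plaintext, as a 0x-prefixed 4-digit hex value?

s_0 = ciphertext = 0xAD64
s_1 = InvRound(s_0, k_5) = 0x01B2
s_2 = InvRound(s_1, k_4) = 0xE939
s_3 = InvRound(s_2, k_3) = 0x4DA0
s_4 = InvRound(s_3, k_2) = 0xB697
s_5 = InvRound(s_4, k_1) = 0x1343
s_6 = InvRound(s_5, k_0) = 0x8FA0

0x8FA0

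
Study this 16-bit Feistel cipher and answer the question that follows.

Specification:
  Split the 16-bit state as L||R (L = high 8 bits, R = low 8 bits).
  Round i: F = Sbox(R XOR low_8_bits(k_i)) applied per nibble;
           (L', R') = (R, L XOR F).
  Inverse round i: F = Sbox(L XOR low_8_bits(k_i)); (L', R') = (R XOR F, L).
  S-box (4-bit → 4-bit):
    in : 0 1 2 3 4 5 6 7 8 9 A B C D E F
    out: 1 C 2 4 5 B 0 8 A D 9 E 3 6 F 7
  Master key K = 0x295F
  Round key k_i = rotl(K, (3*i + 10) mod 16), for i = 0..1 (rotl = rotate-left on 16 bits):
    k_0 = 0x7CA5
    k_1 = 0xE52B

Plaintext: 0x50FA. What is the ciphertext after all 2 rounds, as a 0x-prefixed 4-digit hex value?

s_0 = plaintext = 0x50FA
s_1 = Round(s_0, k_0) = 0xFAE7
s_2 = Round(s_1, k_1) = 0xE7C9

0xE7C9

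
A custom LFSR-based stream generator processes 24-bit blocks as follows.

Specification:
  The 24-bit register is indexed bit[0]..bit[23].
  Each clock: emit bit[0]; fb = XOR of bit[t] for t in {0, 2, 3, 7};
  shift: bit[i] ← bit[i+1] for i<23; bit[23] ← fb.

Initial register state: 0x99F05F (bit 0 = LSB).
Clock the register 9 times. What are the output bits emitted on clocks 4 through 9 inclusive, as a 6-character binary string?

110100

reg_0 = 0x99F05F
clock 1: out=1, reg = 0xCCF82F
clock 2: out=1, reg = 0xE67C17
clock 3: out=1, reg = 0x733E0B
clock 4: out=1, reg = 0x399F05
clock 5: out=1, reg = 0x1CCF82
clock 6: out=0, reg = 0x8E67C1
clock 7: out=1, reg = 0x4733E0
clock 8: out=0, reg = 0xA399F0
clock 9: out=0, reg = 0xD1CCF8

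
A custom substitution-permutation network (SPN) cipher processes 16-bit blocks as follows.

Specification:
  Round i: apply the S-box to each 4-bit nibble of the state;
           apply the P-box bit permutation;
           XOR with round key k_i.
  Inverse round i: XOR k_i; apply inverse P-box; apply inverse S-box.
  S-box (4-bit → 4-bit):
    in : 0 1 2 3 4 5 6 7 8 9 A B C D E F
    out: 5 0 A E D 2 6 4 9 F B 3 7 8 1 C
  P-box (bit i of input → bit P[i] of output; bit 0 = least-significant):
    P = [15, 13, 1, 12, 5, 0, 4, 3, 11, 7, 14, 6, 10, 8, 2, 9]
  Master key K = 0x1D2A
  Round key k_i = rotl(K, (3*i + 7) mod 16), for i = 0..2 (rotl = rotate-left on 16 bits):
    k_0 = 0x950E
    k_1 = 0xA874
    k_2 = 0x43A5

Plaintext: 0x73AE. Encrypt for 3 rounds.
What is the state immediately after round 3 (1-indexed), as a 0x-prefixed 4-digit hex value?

s_0 = plaintext = 0x73AE
s_1 = Round(s_0, k_0) = 0x55E3
s_2 = Round(s_1, k_1) = 0x99D6
s_3 = Round(s_2, k_2) = 0x2C6B

0x2C6B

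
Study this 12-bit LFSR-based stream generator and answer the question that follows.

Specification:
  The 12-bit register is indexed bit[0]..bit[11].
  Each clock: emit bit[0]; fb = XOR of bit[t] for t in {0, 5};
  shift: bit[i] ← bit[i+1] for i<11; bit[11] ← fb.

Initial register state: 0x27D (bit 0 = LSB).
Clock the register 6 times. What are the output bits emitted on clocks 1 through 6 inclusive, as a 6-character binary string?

101111

reg_0 = 0x27D
clock 1: out=1, reg = 0x13E
clock 2: out=0, reg = 0x89F
clock 3: out=1, reg = 0xC4F
clock 4: out=1, reg = 0xE27
clock 5: out=1, reg = 0x713
clock 6: out=1, reg = 0xB89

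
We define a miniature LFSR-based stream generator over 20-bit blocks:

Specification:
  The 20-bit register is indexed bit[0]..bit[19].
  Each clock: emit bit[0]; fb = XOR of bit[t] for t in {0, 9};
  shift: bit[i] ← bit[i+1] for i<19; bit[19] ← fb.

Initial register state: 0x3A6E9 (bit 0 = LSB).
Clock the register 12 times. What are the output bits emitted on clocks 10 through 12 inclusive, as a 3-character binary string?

110

reg_0 = 0x3A6E9
clock 1: out=1, reg = 0x1D374
clock 2: out=0, reg = 0x8E9BA
clock 3: out=0, reg = 0x474DD
clock 4: out=1, reg = 0xA3A6E
clock 5: out=0, reg = 0xD1D37
clock 6: out=1, reg = 0xE8E9B
clock 7: out=1, reg = 0x7474D
clock 8: out=1, reg = 0x3A3A6
clock 9: out=0, reg = 0x9D1D3
clock 10: out=1, reg = 0xCE8E9
clock 11: out=1, reg = 0xE7474
clock 12: out=0, reg = 0x73A3A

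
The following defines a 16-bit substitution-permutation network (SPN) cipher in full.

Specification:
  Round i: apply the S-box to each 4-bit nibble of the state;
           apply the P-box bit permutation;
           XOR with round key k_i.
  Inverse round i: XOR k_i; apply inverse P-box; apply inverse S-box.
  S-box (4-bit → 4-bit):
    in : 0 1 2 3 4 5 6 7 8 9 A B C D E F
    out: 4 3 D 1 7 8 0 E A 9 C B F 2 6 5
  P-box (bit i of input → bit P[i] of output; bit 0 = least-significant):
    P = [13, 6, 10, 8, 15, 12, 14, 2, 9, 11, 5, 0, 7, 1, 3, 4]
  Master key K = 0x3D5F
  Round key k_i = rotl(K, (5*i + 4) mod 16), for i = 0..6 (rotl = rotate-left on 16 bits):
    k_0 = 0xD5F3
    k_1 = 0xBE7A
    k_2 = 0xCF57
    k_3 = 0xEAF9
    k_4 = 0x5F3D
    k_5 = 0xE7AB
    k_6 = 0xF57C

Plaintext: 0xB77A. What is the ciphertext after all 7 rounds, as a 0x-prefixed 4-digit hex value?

s_0 = plaintext = 0xB77A
s_1 = Round(s_0, k_0) = 0x8844
s_2 = Round(s_1, k_1) = 0x4229
s_3 = Round(s_2, k_2) = 0x2CF8
s_4 = Round(s_3, k_3) = 0x2100
s_5 = Round(s_4, k_4) = 0x11A5
s_6 = Round(s_5, k_5) = 0xAC2D
s_7 = Round(s_6, k_6) = 0x3F01

0x3F01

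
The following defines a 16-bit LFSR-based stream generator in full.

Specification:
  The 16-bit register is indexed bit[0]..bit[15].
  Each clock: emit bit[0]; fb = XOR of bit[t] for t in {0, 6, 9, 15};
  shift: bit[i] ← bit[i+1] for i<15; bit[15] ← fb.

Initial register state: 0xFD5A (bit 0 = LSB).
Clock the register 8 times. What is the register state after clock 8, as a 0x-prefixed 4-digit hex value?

0xB0FD

reg_0 = 0xFD5A
clock 1: out=0, reg = 0x7EAD
clock 2: out=1, reg = 0x3F56
clock 3: out=0, reg = 0x1FAB
clock 4: out=1, reg = 0x0FD5
clock 5: out=1, reg = 0x87EA
clock 6: out=0, reg = 0xC3F5
clock 7: out=1, reg = 0x61FA
clock 8: out=0, reg = 0xB0FD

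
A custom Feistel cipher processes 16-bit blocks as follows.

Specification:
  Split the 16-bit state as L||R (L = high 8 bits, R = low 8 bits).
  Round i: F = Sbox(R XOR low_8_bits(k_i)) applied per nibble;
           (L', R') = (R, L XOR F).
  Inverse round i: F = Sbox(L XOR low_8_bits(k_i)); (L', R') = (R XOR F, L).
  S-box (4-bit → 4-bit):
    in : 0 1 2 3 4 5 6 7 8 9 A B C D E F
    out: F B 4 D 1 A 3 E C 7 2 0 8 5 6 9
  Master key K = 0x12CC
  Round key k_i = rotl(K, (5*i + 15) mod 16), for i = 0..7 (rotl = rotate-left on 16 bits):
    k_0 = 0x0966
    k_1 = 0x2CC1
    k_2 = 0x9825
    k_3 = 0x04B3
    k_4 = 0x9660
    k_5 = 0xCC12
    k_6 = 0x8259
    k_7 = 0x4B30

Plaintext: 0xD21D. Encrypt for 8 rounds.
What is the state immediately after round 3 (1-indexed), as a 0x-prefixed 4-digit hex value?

0x8018

s_0 = plaintext = 0xD21D
s_1 = Round(s_0, k_0) = 0x1D32
s_2 = Round(s_1, k_1) = 0x3280
s_3 = Round(s_2, k_2) = 0x8018
s_4 = Round(s_3, k_3) = 0x18A0
s_5 = Round(s_4, k_4) = 0xA097
s_6 = Round(s_5, k_5) = 0x976A
s_7 = Round(s_6, k_6) = 0x6A4A
s_8 = Round(s_7, k_7) = 0x4A88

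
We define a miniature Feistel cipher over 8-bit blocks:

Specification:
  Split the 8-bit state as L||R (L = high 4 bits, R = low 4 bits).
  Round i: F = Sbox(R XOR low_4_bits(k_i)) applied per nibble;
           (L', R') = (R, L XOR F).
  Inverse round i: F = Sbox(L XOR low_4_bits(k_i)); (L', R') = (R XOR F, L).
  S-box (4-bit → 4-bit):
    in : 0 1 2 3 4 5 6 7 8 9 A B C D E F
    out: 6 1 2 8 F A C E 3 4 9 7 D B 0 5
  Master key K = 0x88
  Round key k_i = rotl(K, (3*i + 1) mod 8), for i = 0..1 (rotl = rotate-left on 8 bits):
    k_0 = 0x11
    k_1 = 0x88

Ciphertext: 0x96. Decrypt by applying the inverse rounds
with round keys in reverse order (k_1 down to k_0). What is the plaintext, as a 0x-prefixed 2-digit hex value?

0x57

s_0 = ciphertext = 0x96
s_1 = InvRound(s_0, k_1) = 0x79
s_2 = InvRound(s_1, k_0) = 0x57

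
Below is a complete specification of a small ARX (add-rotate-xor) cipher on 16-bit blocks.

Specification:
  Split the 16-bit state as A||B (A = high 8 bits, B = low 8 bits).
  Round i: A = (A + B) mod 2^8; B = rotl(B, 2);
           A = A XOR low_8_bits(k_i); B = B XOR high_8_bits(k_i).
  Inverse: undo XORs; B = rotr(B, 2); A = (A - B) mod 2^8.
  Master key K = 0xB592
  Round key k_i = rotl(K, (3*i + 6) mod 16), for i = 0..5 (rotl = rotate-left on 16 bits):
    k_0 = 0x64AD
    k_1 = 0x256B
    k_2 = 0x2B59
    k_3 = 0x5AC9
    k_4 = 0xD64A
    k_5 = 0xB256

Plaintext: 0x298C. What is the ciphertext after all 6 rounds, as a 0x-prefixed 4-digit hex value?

0xAEFA

s_0 = plaintext = 0x298C
s_1 = Round(s_0, k_0) = 0x1856
s_2 = Round(s_1, k_1) = 0x057C
s_3 = Round(s_2, k_2) = 0xD8DA
s_4 = Round(s_3, k_3) = 0x7B31
s_5 = Round(s_4, k_4) = 0xE612
s_6 = Round(s_5, k_5) = 0xAEFA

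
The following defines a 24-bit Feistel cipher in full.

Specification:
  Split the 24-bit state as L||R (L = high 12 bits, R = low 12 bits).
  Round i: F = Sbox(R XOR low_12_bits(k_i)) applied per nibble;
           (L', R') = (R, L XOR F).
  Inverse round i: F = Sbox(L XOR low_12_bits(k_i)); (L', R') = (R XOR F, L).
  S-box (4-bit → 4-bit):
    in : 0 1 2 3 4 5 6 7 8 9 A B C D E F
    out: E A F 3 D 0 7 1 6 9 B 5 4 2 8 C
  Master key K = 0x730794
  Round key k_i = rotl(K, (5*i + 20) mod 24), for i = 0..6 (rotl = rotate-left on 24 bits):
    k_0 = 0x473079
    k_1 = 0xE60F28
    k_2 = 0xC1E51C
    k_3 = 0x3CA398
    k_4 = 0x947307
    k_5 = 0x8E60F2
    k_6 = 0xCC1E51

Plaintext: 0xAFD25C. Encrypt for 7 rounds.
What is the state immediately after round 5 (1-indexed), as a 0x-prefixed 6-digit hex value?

s_0 = plaintext = 0xAFD25C
s_1 = Round(s_0, k_0) = 0x25C50D
s_2 = Round(s_1, k_1) = 0x50D9AC
s_3 = Round(s_2, k_2) = 0x9AC153
s_4 = Round(s_3, k_3) = 0x1536E9
s_5 = Round(s_4, k_4) = 0x6E91DB
s_6 = Round(s_5, k_5) = 0x1DBC10
s_7 = Round(s_6, k_6) = 0xC10E01

0x6E91DB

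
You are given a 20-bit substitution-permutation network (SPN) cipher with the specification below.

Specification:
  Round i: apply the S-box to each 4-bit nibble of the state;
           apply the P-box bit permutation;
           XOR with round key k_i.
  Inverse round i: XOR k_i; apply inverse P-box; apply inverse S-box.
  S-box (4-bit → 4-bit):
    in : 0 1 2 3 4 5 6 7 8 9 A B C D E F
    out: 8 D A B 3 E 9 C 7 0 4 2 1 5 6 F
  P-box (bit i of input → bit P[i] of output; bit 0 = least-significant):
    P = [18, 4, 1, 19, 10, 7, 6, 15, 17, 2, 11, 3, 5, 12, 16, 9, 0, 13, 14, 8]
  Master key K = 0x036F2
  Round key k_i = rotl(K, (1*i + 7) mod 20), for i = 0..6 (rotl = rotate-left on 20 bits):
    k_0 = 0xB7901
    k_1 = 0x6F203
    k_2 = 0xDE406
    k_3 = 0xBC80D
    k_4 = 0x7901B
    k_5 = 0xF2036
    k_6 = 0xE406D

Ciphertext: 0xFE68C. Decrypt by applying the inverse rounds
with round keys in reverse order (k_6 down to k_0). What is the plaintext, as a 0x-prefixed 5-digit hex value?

0xB678B

s_0 = ciphertext = 0xFE68C
s_1 = InvRound(s_0, k_6) = 0x419F9
s_2 = InvRound(s_1, k_5) = 0x3EFE7
s_3 = InvRound(s_2, k_4) = 0x53584
s_4 = InvRound(s_3, k_3) = 0xFB136
s_5 = InvRound(s_4, k_2) = 0x74CCB
s_6 = InvRound(s_5, k_1) = 0xB57F9
s_7 = InvRound(s_6, k_0) = 0xB678B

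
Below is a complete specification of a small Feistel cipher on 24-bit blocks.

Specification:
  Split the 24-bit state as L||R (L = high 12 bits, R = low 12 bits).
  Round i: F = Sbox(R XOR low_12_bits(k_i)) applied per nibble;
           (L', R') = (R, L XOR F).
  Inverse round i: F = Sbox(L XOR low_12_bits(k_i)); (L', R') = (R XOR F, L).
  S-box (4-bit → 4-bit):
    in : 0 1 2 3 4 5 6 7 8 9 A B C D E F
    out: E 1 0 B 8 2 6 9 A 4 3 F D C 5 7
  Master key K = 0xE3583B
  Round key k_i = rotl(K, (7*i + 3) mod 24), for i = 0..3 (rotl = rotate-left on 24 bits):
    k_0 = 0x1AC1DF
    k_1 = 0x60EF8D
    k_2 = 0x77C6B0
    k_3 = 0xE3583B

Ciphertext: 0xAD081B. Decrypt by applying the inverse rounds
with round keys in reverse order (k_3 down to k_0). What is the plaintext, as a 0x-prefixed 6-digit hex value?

s_0 = ciphertext = 0xAD081B
s_1 = InvRound(s_0, k_3) = 0x844AD0
s_2 = InvRound(s_1, k_2) = 0xFA8844
s_3 = InvRound(s_2, k_1) = 0x646FA8
s_4 = InvRound(s_3, k_0) = 0x6EC646

0x6EC646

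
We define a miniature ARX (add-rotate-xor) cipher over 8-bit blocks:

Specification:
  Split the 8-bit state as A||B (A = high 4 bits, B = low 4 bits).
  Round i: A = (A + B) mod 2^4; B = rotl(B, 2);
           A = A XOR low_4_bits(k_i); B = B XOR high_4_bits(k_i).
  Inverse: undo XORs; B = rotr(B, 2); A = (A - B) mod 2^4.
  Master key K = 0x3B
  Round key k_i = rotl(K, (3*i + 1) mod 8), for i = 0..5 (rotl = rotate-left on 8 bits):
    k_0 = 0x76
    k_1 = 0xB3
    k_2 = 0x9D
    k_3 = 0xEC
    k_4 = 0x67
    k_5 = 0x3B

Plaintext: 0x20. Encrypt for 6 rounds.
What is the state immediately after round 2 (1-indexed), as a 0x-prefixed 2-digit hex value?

0x86

s_0 = plaintext = 0x20
s_1 = Round(s_0, k_0) = 0x47
s_2 = Round(s_1, k_1) = 0x86
s_3 = Round(s_2, k_2) = 0x30
s_4 = Round(s_3, k_3) = 0xFE
s_5 = Round(s_4, k_4) = 0xAD
s_6 = Round(s_5, k_5) = 0xC4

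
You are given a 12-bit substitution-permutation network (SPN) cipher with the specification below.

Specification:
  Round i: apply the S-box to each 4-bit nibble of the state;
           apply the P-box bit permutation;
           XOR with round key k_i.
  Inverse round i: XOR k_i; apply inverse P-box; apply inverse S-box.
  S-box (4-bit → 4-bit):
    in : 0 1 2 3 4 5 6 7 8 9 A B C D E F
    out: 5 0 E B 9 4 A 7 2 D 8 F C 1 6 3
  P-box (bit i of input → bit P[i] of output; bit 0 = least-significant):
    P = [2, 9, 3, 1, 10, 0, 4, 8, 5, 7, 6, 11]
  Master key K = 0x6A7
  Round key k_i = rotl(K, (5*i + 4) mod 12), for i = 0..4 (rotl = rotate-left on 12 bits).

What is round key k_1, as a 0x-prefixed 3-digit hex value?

K = 0x6A7
k_0 = rotl(K, (5*0+4) mod 12) = rotl(K, 4) = 0xA76
k_1 = rotl(K, (5*1+4) mod 12) = rotl(K, 9) = 0xED4

0xED4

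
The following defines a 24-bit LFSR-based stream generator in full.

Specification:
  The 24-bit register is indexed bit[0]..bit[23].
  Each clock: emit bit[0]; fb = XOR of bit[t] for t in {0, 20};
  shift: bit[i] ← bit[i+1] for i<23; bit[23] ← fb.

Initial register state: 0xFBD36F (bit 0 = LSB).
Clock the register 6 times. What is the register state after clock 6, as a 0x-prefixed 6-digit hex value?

reg_0 = 0xFBD36F
clock 1: out=1, reg = 0x7DE9B7
clock 2: out=1, reg = 0x3EF4DB
clock 3: out=1, reg = 0x1F7A6D
clock 4: out=1, reg = 0x0FBD36
clock 5: out=0, reg = 0x07DE9B
clock 6: out=1, reg = 0x83EF4D

0x83EF4D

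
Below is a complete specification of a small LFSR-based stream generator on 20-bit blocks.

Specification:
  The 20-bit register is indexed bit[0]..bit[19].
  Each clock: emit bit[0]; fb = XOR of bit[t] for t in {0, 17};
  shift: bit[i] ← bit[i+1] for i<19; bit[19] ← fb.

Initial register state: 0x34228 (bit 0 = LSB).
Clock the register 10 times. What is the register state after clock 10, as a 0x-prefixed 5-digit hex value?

reg_0 = 0x34228
clock 1: out=0, reg = 0x9A114
clock 2: out=0, reg = 0x4D08A
clock 3: out=0, reg = 0x26845
clock 4: out=1, reg = 0x13422
clock 5: out=0, reg = 0x09A11
clock 6: out=1, reg = 0x84D08
clock 7: out=0, reg = 0x42684
clock 8: out=0, reg = 0x21342
clock 9: out=0, reg = 0x909A1
clock 10: out=1, reg = 0xC84D0

0xC84D0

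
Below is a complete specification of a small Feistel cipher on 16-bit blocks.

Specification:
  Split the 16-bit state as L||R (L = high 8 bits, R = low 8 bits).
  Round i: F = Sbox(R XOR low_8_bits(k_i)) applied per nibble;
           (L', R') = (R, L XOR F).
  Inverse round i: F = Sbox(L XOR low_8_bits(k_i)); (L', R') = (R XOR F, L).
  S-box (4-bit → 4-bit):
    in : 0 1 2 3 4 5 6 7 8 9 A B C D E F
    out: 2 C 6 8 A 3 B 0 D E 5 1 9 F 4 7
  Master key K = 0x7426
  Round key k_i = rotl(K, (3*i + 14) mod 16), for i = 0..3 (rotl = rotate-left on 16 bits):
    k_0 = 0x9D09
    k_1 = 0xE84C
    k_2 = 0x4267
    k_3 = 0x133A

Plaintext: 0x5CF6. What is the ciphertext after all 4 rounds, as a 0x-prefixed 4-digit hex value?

0x4749

s_0 = plaintext = 0x5CF6
s_1 = Round(s_0, k_0) = 0xF62B
s_2 = Round(s_1, k_1) = 0x2B46
s_3 = Round(s_2, k_2) = 0x4647
s_4 = Round(s_3, k_3) = 0x4749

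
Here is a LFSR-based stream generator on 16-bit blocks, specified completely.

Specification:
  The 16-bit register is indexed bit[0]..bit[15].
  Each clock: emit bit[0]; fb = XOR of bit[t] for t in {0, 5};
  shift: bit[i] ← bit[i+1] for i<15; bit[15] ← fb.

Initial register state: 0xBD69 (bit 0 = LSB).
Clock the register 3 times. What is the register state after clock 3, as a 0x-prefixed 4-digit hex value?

0x57AD

reg_0 = 0xBD69
clock 1: out=1, reg = 0x5EB4
clock 2: out=0, reg = 0xAF5A
clock 3: out=0, reg = 0x57AD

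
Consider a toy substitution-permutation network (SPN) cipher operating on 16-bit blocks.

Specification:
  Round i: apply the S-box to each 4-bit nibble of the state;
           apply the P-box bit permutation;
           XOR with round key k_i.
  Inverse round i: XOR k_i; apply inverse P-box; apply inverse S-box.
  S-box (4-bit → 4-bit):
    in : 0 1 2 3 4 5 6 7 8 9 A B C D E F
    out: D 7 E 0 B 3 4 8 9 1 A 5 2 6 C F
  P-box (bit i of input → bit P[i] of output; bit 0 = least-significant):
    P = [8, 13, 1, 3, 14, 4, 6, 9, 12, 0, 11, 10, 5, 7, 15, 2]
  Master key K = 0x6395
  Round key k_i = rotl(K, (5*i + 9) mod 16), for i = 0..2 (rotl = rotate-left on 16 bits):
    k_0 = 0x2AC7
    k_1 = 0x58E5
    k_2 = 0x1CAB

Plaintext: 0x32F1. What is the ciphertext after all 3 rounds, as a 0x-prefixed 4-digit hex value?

s_0 = plaintext = 0x32F1
s_1 = Round(s_0, k_0) = 0x4594
s_2 = Round(s_1, k_1) = 0x2948
s_3 = Round(s_2, k_2) = 0xCF37

0xCF37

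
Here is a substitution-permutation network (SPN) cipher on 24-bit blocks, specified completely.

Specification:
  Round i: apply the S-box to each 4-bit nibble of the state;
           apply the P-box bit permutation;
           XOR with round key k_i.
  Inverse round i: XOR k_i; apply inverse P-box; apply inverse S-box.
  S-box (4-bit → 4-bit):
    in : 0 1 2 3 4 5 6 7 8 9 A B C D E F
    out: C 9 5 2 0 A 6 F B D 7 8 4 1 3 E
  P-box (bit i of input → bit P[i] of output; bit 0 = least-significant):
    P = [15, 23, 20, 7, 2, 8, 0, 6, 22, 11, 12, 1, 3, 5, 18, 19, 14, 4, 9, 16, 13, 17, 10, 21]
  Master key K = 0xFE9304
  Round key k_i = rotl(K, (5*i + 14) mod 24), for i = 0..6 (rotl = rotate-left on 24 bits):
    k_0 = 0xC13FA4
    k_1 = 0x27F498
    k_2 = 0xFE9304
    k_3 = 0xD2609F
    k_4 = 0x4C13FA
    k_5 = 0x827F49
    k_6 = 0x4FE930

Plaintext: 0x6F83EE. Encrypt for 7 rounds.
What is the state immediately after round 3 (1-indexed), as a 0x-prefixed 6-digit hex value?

s_0 = plaintext = 0x6F83EE
s_1 = Round(s_0, k_0) = 0x4AB098
s_2 = Round(s_1, k_1) = 0xAF264F
s_3 = Round(s_2, k_2) = 0x69AD9C
s_4 = Round(s_3, k_3) = 0x8526F2
s_5 = Round(s_4, k_4) = 0x7BAAA3
s_6 = Round(s_5, k_5) = 0x654264
s_7 = Round(s_6, k_6) = 0x0CFC21

0x69AD9C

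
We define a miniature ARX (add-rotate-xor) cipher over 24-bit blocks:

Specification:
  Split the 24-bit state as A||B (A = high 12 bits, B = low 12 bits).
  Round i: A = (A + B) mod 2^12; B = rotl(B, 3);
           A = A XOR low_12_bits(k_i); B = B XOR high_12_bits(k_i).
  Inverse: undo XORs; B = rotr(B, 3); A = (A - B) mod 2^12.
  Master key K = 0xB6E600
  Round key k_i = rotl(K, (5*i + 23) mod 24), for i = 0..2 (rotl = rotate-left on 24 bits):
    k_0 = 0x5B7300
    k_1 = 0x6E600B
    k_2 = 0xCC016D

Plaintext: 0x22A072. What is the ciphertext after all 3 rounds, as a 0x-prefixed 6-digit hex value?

s_0 = plaintext = 0x22A072
s_1 = Round(s_0, k_0) = 0x19C627
s_2 = Round(s_1, k_1) = 0x7C87DD
s_3 = Round(s_2, k_2) = 0xEC822B

0xEC822B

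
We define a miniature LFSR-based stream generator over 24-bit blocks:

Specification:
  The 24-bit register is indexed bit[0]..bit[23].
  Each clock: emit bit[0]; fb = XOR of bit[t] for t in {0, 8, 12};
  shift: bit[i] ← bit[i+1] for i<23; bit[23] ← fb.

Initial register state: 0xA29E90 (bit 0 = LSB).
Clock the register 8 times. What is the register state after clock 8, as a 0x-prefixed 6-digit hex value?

0x27A29E

reg_0 = 0xA29E90
clock 1: out=0, reg = 0xD14F48
clock 2: out=0, reg = 0xE8A7A4
clock 3: out=0, reg = 0xF453D2
clock 4: out=0, reg = 0x7A29E9
clock 5: out=1, reg = 0x3D14F4
clock 6: out=0, reg = 0x9E8A7A
clock 7: out=0, reg = 0x4F453D
clock 8: out=1, reg = 0x27A29E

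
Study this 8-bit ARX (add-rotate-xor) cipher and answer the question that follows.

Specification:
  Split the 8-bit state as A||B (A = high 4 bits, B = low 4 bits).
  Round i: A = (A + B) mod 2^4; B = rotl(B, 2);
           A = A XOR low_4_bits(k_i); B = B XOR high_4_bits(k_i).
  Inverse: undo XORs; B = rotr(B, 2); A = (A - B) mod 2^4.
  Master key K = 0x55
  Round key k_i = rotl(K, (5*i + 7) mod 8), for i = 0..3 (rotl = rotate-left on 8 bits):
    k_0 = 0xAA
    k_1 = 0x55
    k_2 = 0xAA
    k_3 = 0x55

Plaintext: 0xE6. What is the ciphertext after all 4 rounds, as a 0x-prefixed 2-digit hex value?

s_0 = plaintext = 0xE6
s_1 = Round(s_0, k_0) = 0xE3
s_2 = Round(s_1, k_1) = 0x49
s_3 = Round(s_2, k_2) = 0x7C
s_4 = Round(s_3, k_3) = 0x66

0x66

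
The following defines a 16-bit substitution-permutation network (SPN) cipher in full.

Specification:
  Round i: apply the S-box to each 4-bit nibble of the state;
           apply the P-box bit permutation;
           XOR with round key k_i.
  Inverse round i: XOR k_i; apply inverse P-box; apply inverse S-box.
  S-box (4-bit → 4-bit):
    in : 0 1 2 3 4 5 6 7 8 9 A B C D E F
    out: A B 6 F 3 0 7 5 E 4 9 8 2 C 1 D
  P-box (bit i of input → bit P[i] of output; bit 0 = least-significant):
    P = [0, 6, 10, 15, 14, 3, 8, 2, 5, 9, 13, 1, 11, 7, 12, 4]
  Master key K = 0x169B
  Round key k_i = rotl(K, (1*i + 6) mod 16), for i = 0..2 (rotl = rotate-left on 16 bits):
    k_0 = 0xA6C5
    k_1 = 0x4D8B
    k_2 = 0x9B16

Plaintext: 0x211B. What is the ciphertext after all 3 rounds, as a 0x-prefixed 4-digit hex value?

0x6D73

s_0 = plaintext = 0x211B
s_1 = Round(s_0, k_0) = 0x746B
s_2 = Round(s_1, k_1) = 0x96A3
s_3 = Round(s_2, k_2) = 0x6D73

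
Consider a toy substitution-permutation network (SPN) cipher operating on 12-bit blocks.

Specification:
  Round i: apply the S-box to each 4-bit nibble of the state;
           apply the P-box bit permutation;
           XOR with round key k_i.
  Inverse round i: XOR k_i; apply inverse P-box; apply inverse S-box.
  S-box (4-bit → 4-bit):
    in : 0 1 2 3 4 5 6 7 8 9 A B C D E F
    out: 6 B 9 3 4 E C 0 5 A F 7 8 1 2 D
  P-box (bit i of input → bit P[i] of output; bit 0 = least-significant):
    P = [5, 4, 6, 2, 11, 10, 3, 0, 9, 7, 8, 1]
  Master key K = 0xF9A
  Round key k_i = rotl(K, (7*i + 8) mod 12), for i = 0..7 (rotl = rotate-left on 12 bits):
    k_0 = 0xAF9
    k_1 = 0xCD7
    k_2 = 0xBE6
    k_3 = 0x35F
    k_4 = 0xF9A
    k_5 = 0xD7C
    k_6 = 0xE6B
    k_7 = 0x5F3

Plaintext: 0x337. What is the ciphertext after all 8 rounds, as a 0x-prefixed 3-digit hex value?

s_0 = plaintext = 0x337
s_1 = Round(s_0, k_0) = 0x479
s_2 = Round(s_1, k_1) = 0xDC3
s_3 = Round(s_2, k_2) = 0x9D7
s_4 = Round(s_3, k_3) = 0xBDD
s_5 = Round(s_4, k_4) = 0x43A
s_6 = Round(s_5, k_5) = 0x008
s_7 = Round(s_6, k_6) = 0xB83
s_8 = Round(s_7, k_7) = 0xE4B

0xE4B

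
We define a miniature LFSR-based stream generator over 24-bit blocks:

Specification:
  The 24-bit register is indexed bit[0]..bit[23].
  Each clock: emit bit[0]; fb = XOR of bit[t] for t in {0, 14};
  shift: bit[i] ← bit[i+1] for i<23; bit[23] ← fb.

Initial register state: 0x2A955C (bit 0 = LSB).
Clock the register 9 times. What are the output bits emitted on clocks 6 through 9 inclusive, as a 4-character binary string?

reg_0 = 0x2A955C
clock 1: out=0, reg = 0x154AAE
clock 2: out=0, reg = 0x8AA557
clock 3: out=1, reg = 0xC552AB
clock 4: out=1, reg = 0x62A955
clock 5: out=1, reg = 0xB154AA
clock 6: out=0, reg = 0xD8AA55
clock 7: out=1, reg = 0xEC552A
clock 8: out=0, reg = 0xF62A95
clock 9: out=1, reg = 0xFB154A

0101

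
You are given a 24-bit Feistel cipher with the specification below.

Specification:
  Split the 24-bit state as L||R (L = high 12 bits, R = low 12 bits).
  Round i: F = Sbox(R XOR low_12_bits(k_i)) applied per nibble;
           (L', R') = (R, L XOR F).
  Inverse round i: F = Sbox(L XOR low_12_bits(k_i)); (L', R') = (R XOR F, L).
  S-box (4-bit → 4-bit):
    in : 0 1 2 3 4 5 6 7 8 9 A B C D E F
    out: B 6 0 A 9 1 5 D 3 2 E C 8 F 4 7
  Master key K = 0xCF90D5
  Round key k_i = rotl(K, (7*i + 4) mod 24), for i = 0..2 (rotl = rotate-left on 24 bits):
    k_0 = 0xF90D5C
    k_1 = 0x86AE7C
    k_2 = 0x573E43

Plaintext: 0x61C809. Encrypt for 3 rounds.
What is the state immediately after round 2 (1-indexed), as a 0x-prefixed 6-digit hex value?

s_0 = plaintext = 0x61C809
s_1 = Round(s_0, k_0) = 0x80970D
s_2 = Round(s_1, k_1) = 0x70DADF
s_3 = Round(s_2, k_2) = 0xADFE25

0x70DADF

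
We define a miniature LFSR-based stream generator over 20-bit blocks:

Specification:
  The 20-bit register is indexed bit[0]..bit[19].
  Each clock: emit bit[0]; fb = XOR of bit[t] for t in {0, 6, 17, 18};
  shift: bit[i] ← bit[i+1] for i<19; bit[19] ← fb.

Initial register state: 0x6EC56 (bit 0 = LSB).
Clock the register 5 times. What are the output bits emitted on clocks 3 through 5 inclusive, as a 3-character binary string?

reg_0 = 0x6EC56
clock 1: out=0, reg = 0xB762B
clock 2: out=1, reg = 0x5BB15
clock 3: out=1, reg = 0x2DD8A
clock 4: out=0, reg = 0x96EC5
clock 5: out=1, reg = 0x4B762

101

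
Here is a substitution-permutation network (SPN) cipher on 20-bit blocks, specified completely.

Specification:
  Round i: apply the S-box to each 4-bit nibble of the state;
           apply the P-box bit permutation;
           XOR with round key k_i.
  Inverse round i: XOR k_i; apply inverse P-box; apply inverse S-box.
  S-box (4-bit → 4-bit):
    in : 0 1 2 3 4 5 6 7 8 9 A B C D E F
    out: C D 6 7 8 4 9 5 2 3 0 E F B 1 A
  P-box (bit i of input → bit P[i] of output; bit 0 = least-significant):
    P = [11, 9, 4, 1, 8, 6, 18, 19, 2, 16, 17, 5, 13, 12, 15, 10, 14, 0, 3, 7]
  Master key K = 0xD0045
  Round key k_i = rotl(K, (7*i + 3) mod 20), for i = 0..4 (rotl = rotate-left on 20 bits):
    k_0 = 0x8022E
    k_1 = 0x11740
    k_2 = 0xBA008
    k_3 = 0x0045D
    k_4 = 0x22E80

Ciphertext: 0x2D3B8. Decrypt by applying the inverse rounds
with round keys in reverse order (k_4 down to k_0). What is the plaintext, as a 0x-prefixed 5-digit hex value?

s_0 = ciphertext = 0x2D3B8
s_1 = InvRound(s_0, k_4) = 0x7C4E7
s_2 = InvRound(s_1, k_3) = 0x15B50
s_3 = InvRound(s_2, k_2) = 0x735D3
s_4 = InvRound(s_3, k_1) = 0xFE55B
s_5 = InvRound(s_4, k_0) = 0x91C32

0x91C32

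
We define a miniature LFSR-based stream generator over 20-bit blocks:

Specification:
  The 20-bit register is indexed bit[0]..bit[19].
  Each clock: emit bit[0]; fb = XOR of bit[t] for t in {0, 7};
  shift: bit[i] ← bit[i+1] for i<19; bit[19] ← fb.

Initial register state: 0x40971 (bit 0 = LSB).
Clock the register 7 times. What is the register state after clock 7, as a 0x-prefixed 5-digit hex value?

reg_0 = 0x40971
clock 1: out=1, reg = 0xA04B8
clock 2: out=0, reg = 0xD025C
clock 3: out=0, reg = 0x6812E
clock 4: out=0, reg = 0x34097
clock 5: out=1, reg = 0x1A04B
clock 6: out=1, reg = 0x8D025
clock 7: out=1, reg = 0xC6812

0xC6812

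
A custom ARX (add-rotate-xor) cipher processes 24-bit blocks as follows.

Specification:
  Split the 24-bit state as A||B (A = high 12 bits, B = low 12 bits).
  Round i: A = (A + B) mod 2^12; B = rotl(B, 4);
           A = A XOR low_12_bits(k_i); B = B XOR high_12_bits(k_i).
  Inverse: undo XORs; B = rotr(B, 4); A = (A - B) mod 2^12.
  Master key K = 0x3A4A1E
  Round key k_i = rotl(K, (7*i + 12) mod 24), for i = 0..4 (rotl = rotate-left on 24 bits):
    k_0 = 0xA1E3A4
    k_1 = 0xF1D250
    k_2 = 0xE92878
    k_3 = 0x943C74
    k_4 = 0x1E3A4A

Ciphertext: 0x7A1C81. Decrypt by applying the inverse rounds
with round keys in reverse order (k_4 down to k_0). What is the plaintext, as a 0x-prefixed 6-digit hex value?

s_0 = ciphertext = 0x7A1C81
s_1 = InvRound(s_0, k_4) = 0xB152D6
s_2 = InvRound(s_1, k_3) = 0x1A85B9
s_3 = InvRound(s_2, k_2) = 0xE1EBB2
s_4 = InvRound(s_3, k_1) = 0xD04F4A
s_5 = InvRound(s_4, k_0) = 0xA4B455

0xA4B455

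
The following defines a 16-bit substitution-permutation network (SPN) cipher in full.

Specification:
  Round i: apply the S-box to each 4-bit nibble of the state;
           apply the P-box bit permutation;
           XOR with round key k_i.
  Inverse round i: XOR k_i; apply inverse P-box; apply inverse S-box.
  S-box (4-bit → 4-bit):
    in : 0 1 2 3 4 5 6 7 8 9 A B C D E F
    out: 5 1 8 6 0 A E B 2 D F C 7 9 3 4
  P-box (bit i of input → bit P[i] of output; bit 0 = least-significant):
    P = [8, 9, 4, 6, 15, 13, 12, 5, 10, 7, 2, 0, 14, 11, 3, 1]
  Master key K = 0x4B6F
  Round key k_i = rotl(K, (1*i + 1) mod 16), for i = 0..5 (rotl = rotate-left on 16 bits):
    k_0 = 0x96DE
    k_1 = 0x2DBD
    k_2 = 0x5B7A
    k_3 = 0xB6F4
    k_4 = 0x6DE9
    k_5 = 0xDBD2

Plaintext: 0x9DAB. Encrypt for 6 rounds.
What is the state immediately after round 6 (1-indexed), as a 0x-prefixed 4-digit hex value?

0x77EB

s_0 = plaintext = 0x9DAB
s_1 = Round(s_0, k_0) = 0x62A5
s_2 = Round(s_1, k_1) = 0x97D6
s_3 = Round(s_2, k_2) = 0x9D81
s_4 = Round(s_3, k_3) = 0xD3FF
s_5 = Round(s_4, k_4) = 0x3D7F
s_6 = Round(s_5, k_5) = 0x77EB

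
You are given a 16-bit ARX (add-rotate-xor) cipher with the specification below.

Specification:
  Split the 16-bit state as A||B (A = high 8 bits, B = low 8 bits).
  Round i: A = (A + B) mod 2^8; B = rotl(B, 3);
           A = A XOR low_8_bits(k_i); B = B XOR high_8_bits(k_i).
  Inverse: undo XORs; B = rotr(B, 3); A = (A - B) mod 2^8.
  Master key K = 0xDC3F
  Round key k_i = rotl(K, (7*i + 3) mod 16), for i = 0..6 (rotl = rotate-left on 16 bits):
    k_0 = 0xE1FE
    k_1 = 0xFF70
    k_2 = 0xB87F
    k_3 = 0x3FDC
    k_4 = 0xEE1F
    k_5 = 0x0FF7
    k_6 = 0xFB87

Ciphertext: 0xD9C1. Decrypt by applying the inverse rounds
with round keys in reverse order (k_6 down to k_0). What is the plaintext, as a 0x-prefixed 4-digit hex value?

s_0 = ciphertext = 0xD9C1
s_1 = InvRound(s_0, k_6) = 0x1747
s_2 = InvRound(s_1, k_5) = 0xD709
s_3 = InvRound(s_2, k_4) = 0xCCFC
s_4 = InvRound(s_3, k_3) = 0x9878
s_5 = InvRound(s_4, k_2) = 0xCF18
s_6 = InvRound(s_5, k_1) = 0xC3FC
s_7 = InvRound(s_6, k_0) = 0x9AA3

0x9AA3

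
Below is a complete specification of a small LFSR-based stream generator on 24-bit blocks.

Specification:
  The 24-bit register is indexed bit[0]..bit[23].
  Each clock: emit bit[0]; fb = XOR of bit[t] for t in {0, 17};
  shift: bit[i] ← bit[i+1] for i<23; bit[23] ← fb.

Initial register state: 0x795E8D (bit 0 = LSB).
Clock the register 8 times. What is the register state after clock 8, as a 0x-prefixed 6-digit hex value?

0x31795E

reg_0 = 0x795E8D
clock 1: out=1, reg = 0xBCAF46
clock 2: out=0, reg = 0x5E57A3
clock 3: out=1, reg = 0x2F2BD1
clock 4: out=1, reg = 0x1795E8
clock 5: out=0, reg = 0x8BCAF4
clock 6: out=0, reg = 0xC5E57A
clock 7: out=0, reg = 0x62F2BD
clock 8: out=1, reg = 0x31795E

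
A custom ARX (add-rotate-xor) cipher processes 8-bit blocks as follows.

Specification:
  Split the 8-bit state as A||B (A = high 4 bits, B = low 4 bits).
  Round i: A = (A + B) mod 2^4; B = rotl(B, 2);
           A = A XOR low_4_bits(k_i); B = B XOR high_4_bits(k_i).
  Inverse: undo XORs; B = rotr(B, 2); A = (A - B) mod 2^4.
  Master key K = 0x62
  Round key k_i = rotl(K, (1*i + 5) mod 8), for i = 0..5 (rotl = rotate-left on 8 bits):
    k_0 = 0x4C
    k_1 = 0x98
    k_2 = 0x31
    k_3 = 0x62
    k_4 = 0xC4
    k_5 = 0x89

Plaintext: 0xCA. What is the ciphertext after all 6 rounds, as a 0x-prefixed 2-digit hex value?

0x73

s_0 = plaintext = 0xCA
s_1 = Round(s_0, k_0) = 0xAE
s_2 = Round(s_1, k_1) = 0x02
s_3 = Round(s_2, k_2) = 0x3B
s_4 = Round(s_3, k_3) = 0xC8
s_5 = Round(s_4, k_4) = 0x0E
s_6 = Round(s_5, k_5) = 0x73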